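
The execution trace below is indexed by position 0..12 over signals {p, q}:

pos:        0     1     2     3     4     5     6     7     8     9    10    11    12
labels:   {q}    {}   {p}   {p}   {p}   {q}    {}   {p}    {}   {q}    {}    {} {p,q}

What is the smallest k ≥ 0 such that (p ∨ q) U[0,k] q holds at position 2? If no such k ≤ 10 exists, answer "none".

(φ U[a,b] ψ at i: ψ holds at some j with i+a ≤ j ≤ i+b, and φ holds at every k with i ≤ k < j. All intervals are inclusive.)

3

Need earliest j ≥ 2 with q, and (p ∨ q) at every k in [2,j-1].
  j=2: rhs fails.
  j=3: rhs fails.
  j=4: rhs fails.
  j=5: rhs holds; lhs holds on [2,4]. k = 3.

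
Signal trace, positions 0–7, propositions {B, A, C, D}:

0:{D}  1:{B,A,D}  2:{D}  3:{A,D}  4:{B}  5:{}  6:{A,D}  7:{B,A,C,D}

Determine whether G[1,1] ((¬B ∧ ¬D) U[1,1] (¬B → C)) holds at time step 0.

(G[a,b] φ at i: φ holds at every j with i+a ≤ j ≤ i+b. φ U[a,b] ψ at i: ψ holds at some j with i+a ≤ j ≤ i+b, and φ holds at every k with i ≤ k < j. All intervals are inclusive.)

False

Check ((¬B ∧ ¬D) U[1,1] (¬B → C)) at every j in [1,1]:
  j=1: fails
Fails at j=1 → formula fails.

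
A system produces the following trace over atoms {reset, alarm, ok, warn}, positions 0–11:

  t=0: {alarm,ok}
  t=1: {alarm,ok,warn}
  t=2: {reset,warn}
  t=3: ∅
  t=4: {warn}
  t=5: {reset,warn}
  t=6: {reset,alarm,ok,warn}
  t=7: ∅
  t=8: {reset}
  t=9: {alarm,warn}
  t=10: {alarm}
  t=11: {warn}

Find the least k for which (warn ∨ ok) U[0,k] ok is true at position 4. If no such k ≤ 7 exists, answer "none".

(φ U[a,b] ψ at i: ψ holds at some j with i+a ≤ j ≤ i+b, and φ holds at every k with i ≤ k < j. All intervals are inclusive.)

2

Need earliest j ≥ 4 with ok, and (warn ∨ ok) at every k in [4,j-1].
  j=4: rhs fails.
  j=5: rhs fails.
  j=6: rhs holds; lhs holds on [4,5]. k = 2.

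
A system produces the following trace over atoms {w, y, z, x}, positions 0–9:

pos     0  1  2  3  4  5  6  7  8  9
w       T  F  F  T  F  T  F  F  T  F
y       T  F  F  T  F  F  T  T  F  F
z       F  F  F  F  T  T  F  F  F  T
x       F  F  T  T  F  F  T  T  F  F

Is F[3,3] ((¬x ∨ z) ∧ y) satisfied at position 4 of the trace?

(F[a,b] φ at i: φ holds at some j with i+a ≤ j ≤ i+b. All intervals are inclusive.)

No

Check ((¬x ∨ z) ∧ y) at each j in [7,7]:
  j=7: false
No position in the window satisfies it → formula fails.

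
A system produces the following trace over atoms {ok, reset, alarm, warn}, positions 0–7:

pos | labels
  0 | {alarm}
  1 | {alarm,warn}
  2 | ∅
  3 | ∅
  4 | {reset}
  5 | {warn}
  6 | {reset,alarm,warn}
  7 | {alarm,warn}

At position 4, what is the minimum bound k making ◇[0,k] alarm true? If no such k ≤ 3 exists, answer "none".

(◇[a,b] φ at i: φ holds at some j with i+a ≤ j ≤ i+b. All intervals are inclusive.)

2

Scan j = 4,5,… for alarm:
  j=4: fails
  j=5: fails
  j=6: holds
First hit at j=6, so smallest k = 6-4 = 2.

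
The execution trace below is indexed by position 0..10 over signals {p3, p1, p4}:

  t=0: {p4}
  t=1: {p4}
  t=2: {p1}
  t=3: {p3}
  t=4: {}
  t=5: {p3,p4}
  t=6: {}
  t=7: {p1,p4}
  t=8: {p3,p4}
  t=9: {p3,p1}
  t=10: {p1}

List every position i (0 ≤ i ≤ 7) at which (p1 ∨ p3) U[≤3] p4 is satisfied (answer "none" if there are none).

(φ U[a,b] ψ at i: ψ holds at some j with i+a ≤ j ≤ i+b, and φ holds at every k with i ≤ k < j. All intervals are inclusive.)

0, 1, 5, 7

Evaluate at each i in [0,7]:
  i=0: ✓ (rhs at j=0)
  i=1: ✓ (rhs at j=1)
  i=2: ✗ (lhs fails at k=4 before rhs at j=5)
  i=3: ✗ (lhs fails at k=4 before rhs at j=5)
  i=4: ✗ (lhs fails at k=4 before rhs at j=5)
  i=5: ✓ (rhs at j=5)
  i=6: ✗ (lhs fails at k=6 before rhs at j=7)
  i=7: ✓ (rhs at j=7)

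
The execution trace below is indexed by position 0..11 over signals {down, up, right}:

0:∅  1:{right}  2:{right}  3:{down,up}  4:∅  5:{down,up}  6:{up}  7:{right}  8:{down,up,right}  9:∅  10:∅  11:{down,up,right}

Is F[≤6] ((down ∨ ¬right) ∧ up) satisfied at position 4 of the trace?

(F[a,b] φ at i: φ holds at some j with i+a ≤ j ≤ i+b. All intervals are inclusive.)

Yes

Check ((down ∨ ¬right) ∧ up) at each j in [4,10]:
  j=4: false
  j=5: true
  j=6: true
  j=7: false
  j=8: true
  j=9: false
  j=10: false
Found at j=5 → formula holds.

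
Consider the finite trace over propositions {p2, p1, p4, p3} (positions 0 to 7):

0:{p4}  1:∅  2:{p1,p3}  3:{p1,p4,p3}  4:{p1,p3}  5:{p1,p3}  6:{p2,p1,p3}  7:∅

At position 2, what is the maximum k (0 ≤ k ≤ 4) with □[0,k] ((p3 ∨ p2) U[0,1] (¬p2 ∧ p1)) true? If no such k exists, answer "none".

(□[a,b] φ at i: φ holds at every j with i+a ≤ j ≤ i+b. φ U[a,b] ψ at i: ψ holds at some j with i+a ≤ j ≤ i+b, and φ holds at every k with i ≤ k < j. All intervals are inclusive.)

((p3 ∨ p2) U[0,1] (¬p2 ∧ p1)) must hold from j=2 onward; find where it first fails.
  j=2: holds
  j=3: holds
  j=4: holds
  j=5: holds
  j=6: fails
Holds on [2,5], so largest k = 3.

3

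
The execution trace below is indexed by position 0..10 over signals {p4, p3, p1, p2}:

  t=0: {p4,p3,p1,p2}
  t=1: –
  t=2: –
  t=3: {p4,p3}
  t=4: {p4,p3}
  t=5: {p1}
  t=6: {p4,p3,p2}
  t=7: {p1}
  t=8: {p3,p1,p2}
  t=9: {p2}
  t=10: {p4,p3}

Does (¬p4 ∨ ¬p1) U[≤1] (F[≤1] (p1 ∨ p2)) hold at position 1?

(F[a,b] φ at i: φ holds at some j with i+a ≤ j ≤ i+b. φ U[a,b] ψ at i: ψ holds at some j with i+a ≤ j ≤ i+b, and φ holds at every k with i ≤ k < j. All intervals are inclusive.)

Does not hold

Need some j in [1,2] with F[≤1] (p1 ∨ p2), and (¬p4 ∨ ¬p1) at every k in [1,j-1].
  j=1: F[≤1] (p1 ∨ p2) — fails (none in [1,2]).
  j=2: F[≤1] (p1 ∨ p2) — fails (none in [2,3]).
No j in the window works → until fails.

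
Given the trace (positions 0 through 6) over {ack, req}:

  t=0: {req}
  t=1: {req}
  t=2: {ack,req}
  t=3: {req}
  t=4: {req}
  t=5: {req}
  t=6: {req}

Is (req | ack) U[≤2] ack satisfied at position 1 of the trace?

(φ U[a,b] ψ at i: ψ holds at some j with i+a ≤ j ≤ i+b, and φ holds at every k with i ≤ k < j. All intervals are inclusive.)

True

Need some j in [1,3] with ack, and (req | ack) at every k in [1,j-1].
  j=1: ack false.
  j=2: ack holds; (req | ack) holds at every k in [1,1] → satisfied.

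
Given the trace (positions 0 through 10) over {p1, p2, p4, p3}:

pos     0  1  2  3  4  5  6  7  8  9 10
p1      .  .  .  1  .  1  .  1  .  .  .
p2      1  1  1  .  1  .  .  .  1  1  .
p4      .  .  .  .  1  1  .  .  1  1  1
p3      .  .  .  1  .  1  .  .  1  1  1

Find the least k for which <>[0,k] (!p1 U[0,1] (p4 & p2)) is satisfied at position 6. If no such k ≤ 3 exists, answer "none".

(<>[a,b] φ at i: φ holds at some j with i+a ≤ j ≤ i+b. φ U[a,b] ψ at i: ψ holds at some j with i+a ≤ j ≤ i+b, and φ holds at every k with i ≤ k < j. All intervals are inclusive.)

2

Scan j = 6,7,… for (!p1 U[0,1] (p4 & p2)):
  j=6: fails
  j=7: fails
  j=8: holds
First hit at j=8, so smallest k = 8-6 = 2.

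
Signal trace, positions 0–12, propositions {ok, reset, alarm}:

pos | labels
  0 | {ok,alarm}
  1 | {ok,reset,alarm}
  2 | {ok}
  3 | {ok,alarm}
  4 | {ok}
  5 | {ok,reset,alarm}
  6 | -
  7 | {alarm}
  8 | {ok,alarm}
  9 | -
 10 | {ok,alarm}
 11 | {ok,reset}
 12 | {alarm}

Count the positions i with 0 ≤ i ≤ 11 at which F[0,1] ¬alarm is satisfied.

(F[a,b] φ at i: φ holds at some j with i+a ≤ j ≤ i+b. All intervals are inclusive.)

Evaluate at each i in [0,11]:
  i=0: ✗ (none in [0,1])
  i=1: ✓ (witness j=2)
  i=2: ✓ (witness j=2)
  i=3: ✓ (witness j=4)
  i=4: ✓ (witness j=4)
  i=5: ✓ (witness j=6)
  i=6: ✓ (witness j=6)
  i=7: ✗ (none in [7,8])
  i=8: ✓ (witness j=9)
  i=9: ✓ (witness j=9)
  i=10: ✓ (witness j=11)
  i=11: ✓ (witness j=11)
Positions where it holds: {1, 2, 3, 4, 5, 6, 8, 9, 10, 11} → 10.

10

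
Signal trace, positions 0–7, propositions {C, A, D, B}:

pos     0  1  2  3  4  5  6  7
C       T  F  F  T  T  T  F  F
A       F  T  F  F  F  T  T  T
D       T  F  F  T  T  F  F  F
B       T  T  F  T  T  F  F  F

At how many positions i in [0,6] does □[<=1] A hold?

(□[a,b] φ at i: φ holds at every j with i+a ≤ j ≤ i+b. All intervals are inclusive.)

2

Evaluate at each i in [0,6]:
  i=0: ✗ (fails at j=0)
  i=1: ✗ (fails at j=2)
  i=2: ✗ (fails at j=2)
  i=3: ✗ (fails at j=3)
  i=4: ✗ (fails at j=4)
  i=5: ✓ (all of [5,6])
  i=6: ✓ (all of [6,7])
Positions where it holds: {5, 6} → 2.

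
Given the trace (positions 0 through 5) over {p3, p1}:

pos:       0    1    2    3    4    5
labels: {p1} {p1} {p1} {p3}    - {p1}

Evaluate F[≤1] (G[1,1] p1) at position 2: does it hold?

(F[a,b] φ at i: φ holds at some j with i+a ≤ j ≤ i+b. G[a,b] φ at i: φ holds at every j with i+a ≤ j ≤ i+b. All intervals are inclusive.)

Check G[1,1] p1 at each j in [2,3]:
  j=2: fails at 3
  j=3: fails at 4
No position in the window satisfies it → formula fails.

False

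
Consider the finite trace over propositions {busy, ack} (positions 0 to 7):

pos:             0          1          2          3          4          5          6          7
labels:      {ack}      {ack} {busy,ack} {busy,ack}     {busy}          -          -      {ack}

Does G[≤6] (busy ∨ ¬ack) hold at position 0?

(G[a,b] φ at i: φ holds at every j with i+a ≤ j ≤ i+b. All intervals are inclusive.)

Check (busy ∨ ¬ack) at every j in [0,6]:
  j=0: false
  j=1: false
  j=2: true
  j=3: true
  j=4: true
  j=5: true
  j=6: true
Fails at j=0 → formula fails.

False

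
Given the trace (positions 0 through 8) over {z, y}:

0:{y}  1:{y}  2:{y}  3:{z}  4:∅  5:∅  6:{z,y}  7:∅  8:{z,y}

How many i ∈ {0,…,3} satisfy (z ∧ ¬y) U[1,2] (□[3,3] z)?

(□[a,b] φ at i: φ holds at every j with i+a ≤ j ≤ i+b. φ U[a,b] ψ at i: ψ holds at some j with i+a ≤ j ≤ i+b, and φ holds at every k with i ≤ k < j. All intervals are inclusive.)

0

Evaluate at each i in [0,3]:
  i=0: ✗ (no rhs in [1,2])
  i=1: ✗ (lhs fails at k=1 before rhs at j=3)
  i=2: ✗ (lhs fails at k=2 before rhs at j=3)
  i=3: ✗ (lhs fails at k=4 before rhs at j=5)
Positions where it holds: {} → 0.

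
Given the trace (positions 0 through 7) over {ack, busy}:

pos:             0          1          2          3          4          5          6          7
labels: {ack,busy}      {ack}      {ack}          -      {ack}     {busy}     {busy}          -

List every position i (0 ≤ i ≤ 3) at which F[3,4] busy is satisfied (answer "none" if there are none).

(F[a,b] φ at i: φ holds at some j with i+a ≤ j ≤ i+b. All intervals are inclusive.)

1, 2, 3

Evaluate at each i in [0,3]:
  i=0: ✗ (none in [3,4])
  i=1: ✓ (witness j=5)
  i=2: ✓ (witness j=5)
  i=3: ✓ (witness j=6)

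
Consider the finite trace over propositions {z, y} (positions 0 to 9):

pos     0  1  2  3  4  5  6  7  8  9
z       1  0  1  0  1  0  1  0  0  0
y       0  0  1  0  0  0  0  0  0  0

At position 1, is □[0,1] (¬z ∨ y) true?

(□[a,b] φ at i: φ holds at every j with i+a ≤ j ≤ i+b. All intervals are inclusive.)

Check (¬z ∨ y) at every j in [1,2]:
  j=1: true
  j=2: true
All positions satisfy it → formula holds.

True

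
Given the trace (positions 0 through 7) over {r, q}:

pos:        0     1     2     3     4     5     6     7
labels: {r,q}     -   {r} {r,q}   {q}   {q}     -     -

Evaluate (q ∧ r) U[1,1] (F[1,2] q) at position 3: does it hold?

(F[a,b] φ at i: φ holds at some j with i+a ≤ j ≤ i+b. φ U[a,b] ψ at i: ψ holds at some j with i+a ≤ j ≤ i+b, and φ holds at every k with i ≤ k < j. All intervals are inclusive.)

Need some j in [4,4] with F[1,2] q, and (q ∧ r) at every k in [3,j-1].
  j=4: F[1,2] q holds; (q ∧ r) holds at every k in [3,3] → satisfied.

Yes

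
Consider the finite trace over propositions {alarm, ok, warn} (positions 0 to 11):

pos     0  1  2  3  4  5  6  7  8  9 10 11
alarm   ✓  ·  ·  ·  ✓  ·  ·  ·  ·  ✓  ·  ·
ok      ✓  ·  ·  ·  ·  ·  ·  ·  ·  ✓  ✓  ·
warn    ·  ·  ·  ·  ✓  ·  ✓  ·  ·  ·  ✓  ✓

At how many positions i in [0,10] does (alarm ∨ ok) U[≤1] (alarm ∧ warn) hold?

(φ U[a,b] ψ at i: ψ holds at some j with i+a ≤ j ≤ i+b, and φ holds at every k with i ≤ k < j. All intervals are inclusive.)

1

Evaluate at each i in [0,10]:
  i=0: ✗ (no rhs in [0,1])
  i=1: ✗ (no rhs in [1,2])
  i=2: ✗ (no rhs in [2,3])
  i=3: ✗ (lhs fails at k=3 before rhs at j=4)
  i=4: ✓ (rhs at j=4)
  i=5: ✗ (no rhs in [5,6])
  i=6: ✗ (no rhs in [6,7])
  i=7: ✗ (no rhs in [7,8])
  i=8: ✗ (no rhs in [8,9])
  i=9: ✗ (no rhs in [9,10])
  i=10: ✗ (no rhs in [10,11])
Positions where it holds: {4} → 1.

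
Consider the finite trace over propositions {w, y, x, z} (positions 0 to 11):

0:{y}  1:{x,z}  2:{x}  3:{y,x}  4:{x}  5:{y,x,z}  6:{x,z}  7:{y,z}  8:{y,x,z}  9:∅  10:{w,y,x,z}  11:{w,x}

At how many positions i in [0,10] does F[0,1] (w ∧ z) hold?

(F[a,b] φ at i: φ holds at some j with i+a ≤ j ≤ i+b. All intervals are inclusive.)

Evaluate at each i in [0,10]:
  i=0: ✗ (none in [0,1])
  i=1: ✗ (none in [1,2])
  i=2: ✗ (none in [2,3])
  i=3: ✗ (none in [3,4])
  i=4: ✗ (none in [4,5])
  i=5: ✗ (none in [5,6])
  i=6: ✗ (none in [6,7])
  i=7: ✗ (none in [7,8])
  i=8: ✗ (none in [8,9])
  i=9: ✓ (witness j=10)
  i=10: ✓ (witness j=10)
Positions where it holds: {9, 10} → 2.

2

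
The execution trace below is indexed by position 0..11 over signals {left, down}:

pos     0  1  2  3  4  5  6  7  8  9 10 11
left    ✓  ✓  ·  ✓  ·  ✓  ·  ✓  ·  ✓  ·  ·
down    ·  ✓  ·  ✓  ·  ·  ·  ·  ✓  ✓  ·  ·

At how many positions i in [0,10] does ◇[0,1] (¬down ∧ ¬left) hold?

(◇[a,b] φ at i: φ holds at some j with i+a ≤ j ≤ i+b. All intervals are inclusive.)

Evaluate at each i in [0,10]:
  i=0: ✗ (none in [0,1])
  i=1: ✓ (witness j=2)
  i=2: ✓ (witness j=2)
  i=3: ✓ (witness j=4)
  i=4: ✓ (witness j=4)
  i=5: ✓ (witness j=6)
  i=6: ✓ (witness j=6)
  i=7: ✗ (none in [7,8])
  i=8: ✗ (none in [8,9])
  i=9: ✓ (witness j=10)
  i=10: ✓ (witness j=10)
Positions where it holds: {1, 2, 3, 4, 5, 6, 9, 10} → 8.

8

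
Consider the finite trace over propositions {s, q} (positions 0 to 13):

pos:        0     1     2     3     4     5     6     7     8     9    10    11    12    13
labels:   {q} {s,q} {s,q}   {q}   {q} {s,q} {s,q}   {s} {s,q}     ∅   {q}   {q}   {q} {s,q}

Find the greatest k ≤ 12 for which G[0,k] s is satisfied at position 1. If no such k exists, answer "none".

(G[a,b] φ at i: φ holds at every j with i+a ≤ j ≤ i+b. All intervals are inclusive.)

1

s must hold from j=1 onward; find where it first fails.
  j=1: holds
  j=2: holds
  j=3: fails
Holds on [1,2], so largest k = 1.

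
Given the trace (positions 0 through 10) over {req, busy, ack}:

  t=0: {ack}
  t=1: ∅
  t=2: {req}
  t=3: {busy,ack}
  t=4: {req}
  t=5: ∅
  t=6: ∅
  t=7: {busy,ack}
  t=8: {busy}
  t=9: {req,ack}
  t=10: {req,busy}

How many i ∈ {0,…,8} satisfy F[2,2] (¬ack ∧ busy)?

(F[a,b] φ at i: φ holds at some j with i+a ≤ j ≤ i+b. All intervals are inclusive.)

2

Evaluate at each i in [0,8]:
  i=0: ✗ (none in [2,2])
  i=1: ✗ (none in [3,3])
  i=2: ✗ (none in [4,4])
  i=3: ✗ (none in [5,5])
  i=4: ✗ (none in [6,6])
  i=5: ✗ (none in [7,7])
  i=6: ✓ (witness j=8)
  i=7: ✗ (none in [9,9])
  i=8: ✓ (witness j=10)
Positions where it holds: {6, 8} → 2.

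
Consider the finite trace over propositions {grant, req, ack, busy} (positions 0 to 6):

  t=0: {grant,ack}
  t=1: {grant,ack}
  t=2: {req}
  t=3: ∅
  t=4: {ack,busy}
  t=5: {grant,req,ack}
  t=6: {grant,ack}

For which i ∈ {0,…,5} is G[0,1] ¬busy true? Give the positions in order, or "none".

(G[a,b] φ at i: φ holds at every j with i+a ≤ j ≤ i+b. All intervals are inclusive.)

0, 1, 2, 5

Evaluate at each i in [0,5]:
  i=0: ✓ (all of [0,1])
  i=1: ✓ (all of [1,2])
  i=2: ✓ (all of [2,3])
  i=3: ✗ (fails at j=4)
  i=4: ✗ (fails at j=4)
  i=5: ✓ (all of [5,6])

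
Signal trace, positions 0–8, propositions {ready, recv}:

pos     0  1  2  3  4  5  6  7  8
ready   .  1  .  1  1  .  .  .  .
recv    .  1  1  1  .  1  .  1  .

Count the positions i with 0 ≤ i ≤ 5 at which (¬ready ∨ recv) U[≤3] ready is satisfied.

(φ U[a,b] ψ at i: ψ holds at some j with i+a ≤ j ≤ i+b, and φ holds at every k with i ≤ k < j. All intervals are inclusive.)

5

Evaluate at each i in [0,5]:
  i=0: ✓ (rhs at j=1; lhs holds on [0,0])
  i=1: ✓ (rhs at j=1)
  i=2: ✓ (rhs at j=3; lhs holds on [2,2])
  i=3: ✓ (rhs at j=3)
  i=4: ✓ (rhs at j=4)
  i=5: ✗ (no rhs in [5,8])
Positions where it holds: {0, 1, 2, 3, 4} → 5.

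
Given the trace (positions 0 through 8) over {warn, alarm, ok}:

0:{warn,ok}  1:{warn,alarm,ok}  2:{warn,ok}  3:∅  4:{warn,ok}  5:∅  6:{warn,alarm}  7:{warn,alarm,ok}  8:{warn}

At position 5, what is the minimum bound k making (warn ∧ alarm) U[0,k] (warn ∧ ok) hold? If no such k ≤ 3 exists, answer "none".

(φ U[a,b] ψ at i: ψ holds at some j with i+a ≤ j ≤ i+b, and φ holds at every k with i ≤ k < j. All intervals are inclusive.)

none

Need earliest j ≥ 5 with (warn ∧ ok), and (warn ∧ alarm) at every k in [5,j-1].
  j=5: rhs fails.
  j=6: rhs fails.
  j=7: rhs holds but lhs fails at k=5.
  j=8: rhs fails.
No witness within the range → none.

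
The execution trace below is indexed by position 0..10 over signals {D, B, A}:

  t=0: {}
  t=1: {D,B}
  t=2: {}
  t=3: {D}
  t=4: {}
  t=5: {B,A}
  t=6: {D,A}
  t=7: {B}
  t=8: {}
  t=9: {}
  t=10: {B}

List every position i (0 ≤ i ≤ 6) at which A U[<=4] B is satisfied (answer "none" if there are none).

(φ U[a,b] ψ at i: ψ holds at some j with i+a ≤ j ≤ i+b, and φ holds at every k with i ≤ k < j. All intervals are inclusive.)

Evaluate at each i in [0,6]:
  i=0: ✗ (lhs fails at k=0 before rhs at j=1)
  i=1: ✓ (rhs at j=1)
  i=2: ✗ (lhs fails at k=2 before rhs at j=5)
  i=3: ✗ (lhs fails at k=3 before rhs at j=5)
  i=4: ✗ (lhs fails at k=4 before rhs at j=5)
  i=5: ✓ (rhs at j=5)
  i=6: ✓ (rhs at j=7; lhs holds on [6,6])

1, 5, 6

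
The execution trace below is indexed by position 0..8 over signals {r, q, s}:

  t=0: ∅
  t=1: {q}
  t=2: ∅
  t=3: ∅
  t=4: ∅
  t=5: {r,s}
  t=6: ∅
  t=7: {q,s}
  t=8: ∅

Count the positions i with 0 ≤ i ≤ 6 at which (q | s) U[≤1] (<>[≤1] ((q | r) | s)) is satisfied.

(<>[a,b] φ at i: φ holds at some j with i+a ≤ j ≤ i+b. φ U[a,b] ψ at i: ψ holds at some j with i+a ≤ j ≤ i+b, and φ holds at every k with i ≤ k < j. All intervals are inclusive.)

Evaluate at each i in [0,6]:
  i=0: ✓ (rhs at j=0)
  i=1: ✓ (rhs at j=1)
  i=2: ✗ (no rhs in [2,3])
  i=3: ✗ (lhs fails at k=3 before rhs at j=4)
  i=4: ✓ (rhs at j=4)
  i=5: ✓ (rhs at j=5)
  i=6: ✓ (rhs at j=6)
Positions where it holds: {0, 1, 4, 5, 6} → 5.

5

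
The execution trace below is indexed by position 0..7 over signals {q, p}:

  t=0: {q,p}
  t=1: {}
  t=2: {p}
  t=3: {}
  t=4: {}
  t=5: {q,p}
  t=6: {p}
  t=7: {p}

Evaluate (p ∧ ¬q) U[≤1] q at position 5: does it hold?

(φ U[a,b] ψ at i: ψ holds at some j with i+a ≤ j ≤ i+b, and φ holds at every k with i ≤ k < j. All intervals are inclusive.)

Holds

Need some j in [5,6] with q, and (p ∧ ¬q) at every k in [5,j-1].
  j=5: q holds; no prefix to check → satisfied.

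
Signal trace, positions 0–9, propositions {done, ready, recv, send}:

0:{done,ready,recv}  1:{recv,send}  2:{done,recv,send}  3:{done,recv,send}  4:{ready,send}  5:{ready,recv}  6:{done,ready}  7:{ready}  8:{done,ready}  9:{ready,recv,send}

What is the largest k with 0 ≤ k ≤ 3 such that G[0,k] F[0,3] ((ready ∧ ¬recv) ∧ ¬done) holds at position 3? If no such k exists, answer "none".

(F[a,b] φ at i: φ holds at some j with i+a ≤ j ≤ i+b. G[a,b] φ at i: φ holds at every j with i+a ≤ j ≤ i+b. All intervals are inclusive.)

F[0,3] ((ready ∧ ¬recv) ∧ ¬done) must hold from j=3 onward; find where it first fails.
  j=3: holds
  j=4: holds
  j=5: holds
  j=6: holds
Holds through j=6; largest k = 3.

3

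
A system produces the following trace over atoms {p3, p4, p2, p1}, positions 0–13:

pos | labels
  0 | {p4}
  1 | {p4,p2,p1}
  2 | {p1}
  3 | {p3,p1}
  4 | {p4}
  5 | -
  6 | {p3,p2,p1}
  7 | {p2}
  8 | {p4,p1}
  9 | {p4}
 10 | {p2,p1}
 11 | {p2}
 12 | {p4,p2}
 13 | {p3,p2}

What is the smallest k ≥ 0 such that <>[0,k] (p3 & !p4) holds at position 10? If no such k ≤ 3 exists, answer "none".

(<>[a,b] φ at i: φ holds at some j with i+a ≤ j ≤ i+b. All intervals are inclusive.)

3

Scan j = 10,11,… for (p3 & !p4):
  j=10: fails
  j=11: fails
  j=12: fails
  j=13: holds
First hit at j=13, so smallest k = 13-10 = 3.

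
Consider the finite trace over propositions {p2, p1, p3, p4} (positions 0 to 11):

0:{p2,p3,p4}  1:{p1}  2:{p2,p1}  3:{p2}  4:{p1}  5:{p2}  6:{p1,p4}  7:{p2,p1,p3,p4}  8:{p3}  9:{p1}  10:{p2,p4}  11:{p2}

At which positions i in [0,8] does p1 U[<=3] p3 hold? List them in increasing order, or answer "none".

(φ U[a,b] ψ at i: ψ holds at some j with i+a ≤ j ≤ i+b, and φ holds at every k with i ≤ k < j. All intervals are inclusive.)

Evaluate at each i in [0,8]:
  i=0: ✓ (rhs at j=0)
  i=1: ✗ (no rhs in [1,4])
  i=2: ✗ (no rhs in [2,5])
  i=3: ✗ (no rhs in [3,6])
  i=4: ✗ (lhs fails at k=5 before rhs at j=7)
  i=5: ✗ (lhs fails at k=5 before rhs at j=7)
  i=6: ✓ (rhs at j=7; lhs holds on [6,6])
  i=7: ✓ (rhs at j=7)
  i=8: ✓ (rhs at j=8)

0, 6, 7, 8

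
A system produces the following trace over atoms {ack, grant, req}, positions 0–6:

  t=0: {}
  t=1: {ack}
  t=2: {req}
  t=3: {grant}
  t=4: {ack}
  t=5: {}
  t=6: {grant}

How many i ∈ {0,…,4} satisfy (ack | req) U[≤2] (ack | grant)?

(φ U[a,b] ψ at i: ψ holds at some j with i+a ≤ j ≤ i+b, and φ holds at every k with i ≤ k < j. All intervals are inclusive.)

4

Evaluate at each i in [0,4]:
  i=0: ✗ (lhs fails at k=0 before rhs at j=1)
  i=1: ✓ (rhs at j=1)
  i=2: ✓ (rhs at j=3; lhs holds on [2,2])
  i=3: ✓ (rhs at j=3)
  i=4: ✓ (rhs at j=4)
Positions where it holds: {1, 2, 3, 4} → 4.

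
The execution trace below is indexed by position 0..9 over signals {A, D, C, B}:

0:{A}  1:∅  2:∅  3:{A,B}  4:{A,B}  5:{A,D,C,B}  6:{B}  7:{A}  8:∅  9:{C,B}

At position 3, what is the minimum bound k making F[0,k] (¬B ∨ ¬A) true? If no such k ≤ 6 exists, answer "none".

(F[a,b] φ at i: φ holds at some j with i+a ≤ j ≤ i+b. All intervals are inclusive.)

Scan j = 3,4,… for (¬B ∨ ¬A):
  j=3: fails
  j=4: fails
  j=5: fails
  j=6: holds
First hit at j=6, so smallest k = 6-3 = 3.

3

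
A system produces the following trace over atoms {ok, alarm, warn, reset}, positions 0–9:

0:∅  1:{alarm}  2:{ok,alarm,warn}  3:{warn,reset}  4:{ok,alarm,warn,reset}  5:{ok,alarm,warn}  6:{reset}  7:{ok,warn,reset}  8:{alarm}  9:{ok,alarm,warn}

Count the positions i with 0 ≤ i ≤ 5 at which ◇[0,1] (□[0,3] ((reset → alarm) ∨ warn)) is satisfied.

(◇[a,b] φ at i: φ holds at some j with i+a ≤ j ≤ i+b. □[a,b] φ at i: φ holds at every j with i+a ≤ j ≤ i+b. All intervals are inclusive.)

Evaluate at each i in [0,5]:
  i=0: ✓ (witness j=0)
  i=1: ✓ (witness j=1)
  i=2: ✓ (witness j=2)
  i=3: ✗ (none in [3,4])
  i=4: ✗ (none in [4,5])
  i=5: ✗ (none in [5,6])
Positions where it holds: {0, 1, 2} → 3.

3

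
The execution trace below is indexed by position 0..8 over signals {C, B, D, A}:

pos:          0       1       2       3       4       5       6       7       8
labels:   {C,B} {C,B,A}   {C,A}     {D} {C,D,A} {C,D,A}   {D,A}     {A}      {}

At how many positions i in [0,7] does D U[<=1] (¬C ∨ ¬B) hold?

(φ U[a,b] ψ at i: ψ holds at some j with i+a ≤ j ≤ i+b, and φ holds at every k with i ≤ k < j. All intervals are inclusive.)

6

Evaluate at each i in [0,7]:
  i=0: ✗ (no rhs in [0,1])
  i=1: ✗ (lhs fails at k=1 before rhs at j=2)
  i=2: ✓ (rhs at j=2)
  i=3: ✓ (rhs at j=3)
  i=4: ✓ (rhs at j=4)
  i=5: ✓ (rhs at j=5)
  i=6: ✓ (rhs at j=6)
  i=7: ✓ (rhs at j=7)
Positions where it holds: {2, 3, 4, 5, 6, 7} → 6.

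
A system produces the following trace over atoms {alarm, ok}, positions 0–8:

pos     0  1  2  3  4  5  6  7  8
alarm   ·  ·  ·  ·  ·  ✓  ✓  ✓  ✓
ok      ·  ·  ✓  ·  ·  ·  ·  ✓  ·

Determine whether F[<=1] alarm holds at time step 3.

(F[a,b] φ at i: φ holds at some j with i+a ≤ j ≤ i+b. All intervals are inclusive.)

Check alarm at each j in [3,4]:
  j=3: false
  j=4: false
No position in the window satisfies it → formula fails.

No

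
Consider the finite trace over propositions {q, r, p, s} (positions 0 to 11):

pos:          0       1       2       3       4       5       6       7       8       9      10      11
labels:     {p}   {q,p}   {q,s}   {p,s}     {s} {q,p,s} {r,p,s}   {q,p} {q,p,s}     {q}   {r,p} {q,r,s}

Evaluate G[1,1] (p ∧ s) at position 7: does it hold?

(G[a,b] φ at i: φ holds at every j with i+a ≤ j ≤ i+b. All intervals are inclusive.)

Check (p ∧ s) at every j in [8,8]:
  j=8: true
All positions satisfy it → formula holds.

Holds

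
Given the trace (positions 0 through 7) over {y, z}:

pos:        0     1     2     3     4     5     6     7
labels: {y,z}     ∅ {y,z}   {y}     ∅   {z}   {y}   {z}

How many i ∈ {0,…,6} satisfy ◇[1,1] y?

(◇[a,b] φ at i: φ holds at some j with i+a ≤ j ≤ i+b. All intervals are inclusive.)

Evaluate at each i in [0,6]:
  i=0: ✗ (none in [1,1])
  i=1: ✓ (witness j=2)
  i=2: ✓ (witness j=3)
  i=3: ✗ (none in [4,4])
  i=4: ✗ (none in [5,5])
  i=5: ✓ (witness j=6)
  i=6: ✗ (none in [7,7])
Positions where it holds: {1, 2, 5} → 3.

3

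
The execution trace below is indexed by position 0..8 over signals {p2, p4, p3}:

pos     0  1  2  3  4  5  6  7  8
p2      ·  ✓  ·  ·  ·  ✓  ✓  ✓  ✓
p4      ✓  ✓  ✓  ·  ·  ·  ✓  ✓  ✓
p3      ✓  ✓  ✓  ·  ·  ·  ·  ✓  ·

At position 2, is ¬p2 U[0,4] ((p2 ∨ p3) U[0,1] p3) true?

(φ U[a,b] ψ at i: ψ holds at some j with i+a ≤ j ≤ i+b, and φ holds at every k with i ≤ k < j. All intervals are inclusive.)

True

Need some j in [2,6] with ((p2 ∨ p3) U[0,1] p3), and ¬p2 at every k in [2,j-1].
  j=2: ((p2 ∨ p3) U[0,1] p3) holds; no prefix to check → satisfied.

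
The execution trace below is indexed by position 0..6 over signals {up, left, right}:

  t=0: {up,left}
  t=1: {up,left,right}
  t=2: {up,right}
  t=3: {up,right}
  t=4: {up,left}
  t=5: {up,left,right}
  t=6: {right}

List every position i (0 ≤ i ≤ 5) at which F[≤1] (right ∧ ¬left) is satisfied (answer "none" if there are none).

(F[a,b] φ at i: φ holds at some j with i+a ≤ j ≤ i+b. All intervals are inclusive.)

Evaluate at each i in [0,5]:
  i=0: ✗ (none in [0,1])
  i=1: ✓ (witness j=2)
  i=2: ✓ (witness j=2)
  i=3: ✓ (witness j=3)
  i=4: ✗ (none in [4,5])
  i=5: ✓ (witness j=6)

1, 2, 3, 5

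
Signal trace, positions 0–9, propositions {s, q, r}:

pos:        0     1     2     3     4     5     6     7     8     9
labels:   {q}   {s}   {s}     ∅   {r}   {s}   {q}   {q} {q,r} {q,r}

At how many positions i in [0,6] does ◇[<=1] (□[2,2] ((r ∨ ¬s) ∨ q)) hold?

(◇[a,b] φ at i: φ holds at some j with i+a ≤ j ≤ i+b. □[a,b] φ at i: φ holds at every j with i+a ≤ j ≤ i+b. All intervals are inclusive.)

7

Evaluate at each i in [0,6]:
  i=0: ✓ (witness j=1)
  i=1: ✓ (witness j=1)
  i=2: ✓ (witness j=2)
  i=3: ✓ (witness j=4)
  i=4: ✓ (witness j=4)
  i=5: ✓ (witness j=5)
  i=6: ✓ (witness j=6)
Positions where it holds: {0, 1, 2, 3, 4, 5, 6} → 7.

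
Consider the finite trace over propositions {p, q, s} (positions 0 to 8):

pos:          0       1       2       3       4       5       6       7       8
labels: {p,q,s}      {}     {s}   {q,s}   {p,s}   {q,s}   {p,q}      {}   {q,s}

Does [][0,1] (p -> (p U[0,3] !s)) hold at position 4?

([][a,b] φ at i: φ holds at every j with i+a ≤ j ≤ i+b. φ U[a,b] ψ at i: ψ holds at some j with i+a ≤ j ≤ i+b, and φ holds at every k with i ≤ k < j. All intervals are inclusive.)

Check (p -> (p U[0,3] !s)) at every j in [4,5]:
  j=4: antecedent true; consequent fails → ✗
  j=5: antecedent false → ✓
Fails at j=4 → formula fails.

Does not hold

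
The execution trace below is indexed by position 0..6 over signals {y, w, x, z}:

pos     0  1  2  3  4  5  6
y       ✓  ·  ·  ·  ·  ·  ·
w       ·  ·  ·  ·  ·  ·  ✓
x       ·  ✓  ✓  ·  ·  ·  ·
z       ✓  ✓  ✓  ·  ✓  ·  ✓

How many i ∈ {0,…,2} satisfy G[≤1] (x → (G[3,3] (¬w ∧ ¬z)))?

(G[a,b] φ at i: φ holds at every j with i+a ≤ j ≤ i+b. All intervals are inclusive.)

1

Evaluate at each i in [0,2]:
  i=0: ✗ (fails at j=1)
  i=1: ✗ (fails at j=1)
  i=2: ✓ (all of [2,3])
Positions where it holds: {2} → 1.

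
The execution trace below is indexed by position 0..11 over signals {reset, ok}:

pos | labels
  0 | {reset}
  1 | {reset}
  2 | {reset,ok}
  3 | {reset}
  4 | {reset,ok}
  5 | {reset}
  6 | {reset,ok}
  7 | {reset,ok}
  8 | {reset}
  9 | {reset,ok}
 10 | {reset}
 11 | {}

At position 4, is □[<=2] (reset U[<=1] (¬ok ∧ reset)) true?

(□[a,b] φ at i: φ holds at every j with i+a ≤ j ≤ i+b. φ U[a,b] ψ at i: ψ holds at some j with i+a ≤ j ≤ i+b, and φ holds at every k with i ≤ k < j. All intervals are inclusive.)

Does not hold

Check (reset U[<=1] (¬ok ∧ reset)) at every j in [4,6]:
  j=4: holds
  j=5: holds
  j=6: fails
Fails at j=6 → formula fails.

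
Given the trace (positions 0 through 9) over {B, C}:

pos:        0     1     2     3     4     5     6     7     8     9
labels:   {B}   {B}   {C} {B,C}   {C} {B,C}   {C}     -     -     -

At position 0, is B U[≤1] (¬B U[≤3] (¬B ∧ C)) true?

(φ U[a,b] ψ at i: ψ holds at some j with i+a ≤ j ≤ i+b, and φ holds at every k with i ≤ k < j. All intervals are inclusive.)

No

Need some j in [0,1] with (¬B U[≤3] (¬B ∧ C)), and B at every k in [0,j-1].
  j=0: (¬B U[≤3] (¬B ∧ C)) — fails.
  j=1: (¬B U[≤3] (¬B ∧ C)) — fails.
No j in the window works → until fails.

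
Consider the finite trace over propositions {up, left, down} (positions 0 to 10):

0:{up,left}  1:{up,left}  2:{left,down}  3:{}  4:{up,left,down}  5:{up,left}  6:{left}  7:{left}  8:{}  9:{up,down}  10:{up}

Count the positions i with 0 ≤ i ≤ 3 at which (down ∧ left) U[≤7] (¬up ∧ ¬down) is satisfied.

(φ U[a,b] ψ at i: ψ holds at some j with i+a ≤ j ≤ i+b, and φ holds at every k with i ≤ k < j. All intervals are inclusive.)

2

Evaluate at each i in [0,3]:
  i=0: ✗ (lhs fails at k=0 before rhs at j=3)
  i=1: ✗ (lhs fails at k=1 before rhs at j=3)
  i=2: ✓ (rhs at j=3; lhs holds on [2,2])
  i=3: ✓ (rhs at j=3)
Positions where it holds: {2, 3} → 2.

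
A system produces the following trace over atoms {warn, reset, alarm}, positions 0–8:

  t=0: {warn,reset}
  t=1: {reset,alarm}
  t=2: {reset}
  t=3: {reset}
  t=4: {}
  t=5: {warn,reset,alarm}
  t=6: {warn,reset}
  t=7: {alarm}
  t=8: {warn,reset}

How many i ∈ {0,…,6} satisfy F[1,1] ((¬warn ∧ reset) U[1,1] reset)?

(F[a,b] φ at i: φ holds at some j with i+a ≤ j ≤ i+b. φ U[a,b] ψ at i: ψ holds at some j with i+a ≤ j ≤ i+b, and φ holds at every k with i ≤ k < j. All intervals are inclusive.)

Evaluate at each i in [0,6]:
  i=0: ✓ (witness j=1)
  i=1: ✓ (witness j=2)
  i=2: ✗ (none in [3,3])
  i=3: ✗ (none in [4,4])
  i=4: ✗ (none in [5,5])
  i=5: ✗ (none in [6,6])
  i=6: ✗ (none in [7,7])
Positions where it holds: {0, 1} → 2.

2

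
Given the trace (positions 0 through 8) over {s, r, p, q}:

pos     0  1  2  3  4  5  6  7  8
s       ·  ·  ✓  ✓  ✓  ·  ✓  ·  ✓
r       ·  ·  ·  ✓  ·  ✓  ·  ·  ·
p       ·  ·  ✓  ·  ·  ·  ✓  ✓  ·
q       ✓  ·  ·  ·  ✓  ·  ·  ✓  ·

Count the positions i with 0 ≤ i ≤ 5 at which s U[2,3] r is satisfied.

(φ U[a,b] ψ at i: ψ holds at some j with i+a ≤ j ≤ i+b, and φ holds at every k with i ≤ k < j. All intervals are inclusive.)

Evaluate at each i in [0,5]:
  i=0: ✗ (lhs fails at k=0 before rhs at j=3)
  i=1: ✗ (lhs fails at k=1 before rhs at j=3)
  i=2: ✓ (rhs at j=5; lhs holds on [2,4])
  i=3: ✓ (rhs at j=5; lhs holds on [3,4])
  i=4: ✗ (no rhs in [6,7])
  i=5: ✗ (no rhs in [7,8])
Positions where it holds: {2, 3} → 2.

2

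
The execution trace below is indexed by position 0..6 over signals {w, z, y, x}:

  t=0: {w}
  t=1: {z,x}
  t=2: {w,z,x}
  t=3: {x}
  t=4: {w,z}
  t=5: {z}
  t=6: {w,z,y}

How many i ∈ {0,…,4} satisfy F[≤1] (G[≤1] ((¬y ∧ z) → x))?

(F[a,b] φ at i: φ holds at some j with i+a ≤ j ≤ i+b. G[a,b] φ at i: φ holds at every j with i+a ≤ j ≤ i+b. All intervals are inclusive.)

3

Evaluate at each i in [0,4]:
  i=0: ✓ (witness j=0)
  i=1: ✓ (witness j=1)
  i=2: ✓ (witness j=2)
  i=3: ✗ (none in [3,4])
  i=4: ✗ (none in [4,5])
Positions where it holds: {0, 1, 2} → 3.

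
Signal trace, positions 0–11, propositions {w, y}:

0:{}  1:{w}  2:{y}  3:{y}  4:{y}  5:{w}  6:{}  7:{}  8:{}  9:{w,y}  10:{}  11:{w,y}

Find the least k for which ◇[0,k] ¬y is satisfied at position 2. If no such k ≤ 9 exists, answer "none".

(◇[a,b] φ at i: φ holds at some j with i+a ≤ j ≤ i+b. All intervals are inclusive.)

Scan j = 2,3,… for ¬y:
  j=2: fails
  j=3: fails
  j=4: fails
  j=5: holds
First hit at j=5, so smallest k = 5-2 = 3.

3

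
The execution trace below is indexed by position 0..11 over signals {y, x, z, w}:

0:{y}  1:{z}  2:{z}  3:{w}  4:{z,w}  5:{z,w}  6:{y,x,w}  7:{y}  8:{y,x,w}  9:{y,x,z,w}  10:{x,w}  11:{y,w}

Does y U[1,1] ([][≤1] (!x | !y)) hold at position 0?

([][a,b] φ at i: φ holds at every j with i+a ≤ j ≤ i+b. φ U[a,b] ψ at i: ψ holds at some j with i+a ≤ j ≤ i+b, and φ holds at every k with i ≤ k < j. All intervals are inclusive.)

True

Need some j in [1,1] with [][≤1] (!x | !y), and y at every k in [0,j-1].
  j=1: [][≤1] (!x | !y) holds; y holds at every k in [0,0] → satisfied.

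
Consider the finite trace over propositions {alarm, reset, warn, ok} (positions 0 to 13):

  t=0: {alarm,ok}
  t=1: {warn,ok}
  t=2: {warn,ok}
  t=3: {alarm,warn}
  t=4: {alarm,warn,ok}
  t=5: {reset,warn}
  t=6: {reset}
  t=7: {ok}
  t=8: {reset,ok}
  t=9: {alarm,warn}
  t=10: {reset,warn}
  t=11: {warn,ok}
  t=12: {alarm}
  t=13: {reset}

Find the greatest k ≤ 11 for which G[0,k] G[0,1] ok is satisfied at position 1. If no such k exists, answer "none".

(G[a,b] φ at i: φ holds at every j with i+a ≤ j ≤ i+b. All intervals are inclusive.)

G[0,1] ok must hold from j=1 onward; find where it first fails.
  j=1: holds
  j=2: fails
Holds on [1,1], so largest k = 0.

0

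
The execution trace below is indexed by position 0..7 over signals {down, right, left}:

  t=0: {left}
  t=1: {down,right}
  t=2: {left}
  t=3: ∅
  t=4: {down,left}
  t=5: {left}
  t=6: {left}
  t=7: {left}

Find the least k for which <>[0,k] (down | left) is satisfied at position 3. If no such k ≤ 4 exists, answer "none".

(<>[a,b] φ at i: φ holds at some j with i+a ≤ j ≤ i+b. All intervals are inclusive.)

Scan j = 3,4,… for (down | left):
  j=3: fails
  j=4: holds
First hit at j=4, so smallest k = 4-3 = 1.

1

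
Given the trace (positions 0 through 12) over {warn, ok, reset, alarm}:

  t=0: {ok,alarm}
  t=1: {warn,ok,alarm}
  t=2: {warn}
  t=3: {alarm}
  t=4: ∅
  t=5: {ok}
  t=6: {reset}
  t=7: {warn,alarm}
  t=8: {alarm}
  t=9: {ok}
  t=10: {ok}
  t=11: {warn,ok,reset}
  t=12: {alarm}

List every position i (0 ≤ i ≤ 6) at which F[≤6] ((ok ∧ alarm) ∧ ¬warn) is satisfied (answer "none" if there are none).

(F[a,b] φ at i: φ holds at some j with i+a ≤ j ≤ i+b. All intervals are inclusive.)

0

Evaluate at each i in [0,6]:
  i=0: ✓ (witness j=0)
  i=1: ✗ (none in [1,7])
  i=2: ✗ (none in [2,8])
  i=3: ✗ (none in [3,9])
  i=4: ✗ (none in [4,10])
  i=5: ✗ (none in [5,11])
  i=6: ✗ (none in [6,12])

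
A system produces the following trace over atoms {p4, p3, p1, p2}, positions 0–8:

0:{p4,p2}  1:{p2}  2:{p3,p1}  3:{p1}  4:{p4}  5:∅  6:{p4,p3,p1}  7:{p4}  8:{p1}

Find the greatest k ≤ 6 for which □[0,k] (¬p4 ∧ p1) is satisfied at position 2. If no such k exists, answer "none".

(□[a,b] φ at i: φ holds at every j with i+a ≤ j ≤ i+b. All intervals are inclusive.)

1

(¬p4 ∧ p1) must hold from j=2 onward; find where it first fails.
  j=2: holds
  j=3: holds
  j=4: fails
Holds on [2,3], so largest k = 1.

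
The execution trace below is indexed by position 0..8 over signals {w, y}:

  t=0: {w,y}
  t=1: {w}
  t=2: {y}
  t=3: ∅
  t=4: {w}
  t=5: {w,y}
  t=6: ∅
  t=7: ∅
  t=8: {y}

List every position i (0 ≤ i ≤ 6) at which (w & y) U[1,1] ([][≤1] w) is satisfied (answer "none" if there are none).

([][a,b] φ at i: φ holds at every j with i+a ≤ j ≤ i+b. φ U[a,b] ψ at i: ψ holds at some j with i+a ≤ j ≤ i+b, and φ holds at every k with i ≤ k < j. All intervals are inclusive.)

none

Evaluate at each i in [0,6]:
  i=0: ✗ (no rhs in [1,1])
  i=1: ✗ (no rhs in [2,2])
  i=2: ✗ (no rhs in [3,3])
  i=3: ✗ (lhs fails at k=3 before rhs at j=4)
  i=4: ✗ (no rhs in [5,5])
  i=5: ✗ (no rhs in [6,6])
  i=6: ✗ (no rhs in [7,7])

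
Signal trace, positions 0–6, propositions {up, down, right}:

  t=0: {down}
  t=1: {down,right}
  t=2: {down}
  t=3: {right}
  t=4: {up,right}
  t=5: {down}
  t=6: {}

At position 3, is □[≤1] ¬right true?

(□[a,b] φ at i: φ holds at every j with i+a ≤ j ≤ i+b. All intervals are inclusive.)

Check ¬right at every j in [3,4]:
  j=3: false
  j=4: false
Fails at j=3 → formula fails.

False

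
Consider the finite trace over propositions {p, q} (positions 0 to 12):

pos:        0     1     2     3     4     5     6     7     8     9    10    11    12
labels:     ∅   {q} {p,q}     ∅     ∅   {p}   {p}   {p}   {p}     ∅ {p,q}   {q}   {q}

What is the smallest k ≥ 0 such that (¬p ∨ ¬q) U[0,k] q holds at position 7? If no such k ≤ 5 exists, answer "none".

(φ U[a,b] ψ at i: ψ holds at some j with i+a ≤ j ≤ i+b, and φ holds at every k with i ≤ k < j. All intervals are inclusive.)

Need earliest j ≥ 7 with q, and (¬p ∨ ¬q) at every k in [7,j-1].
  j=7: rhs fails.
  j=8: rhs fails.
  j=9: rhs fails.
  j=10: rhs holds; lhs holds on [7,9]. k = 3.

3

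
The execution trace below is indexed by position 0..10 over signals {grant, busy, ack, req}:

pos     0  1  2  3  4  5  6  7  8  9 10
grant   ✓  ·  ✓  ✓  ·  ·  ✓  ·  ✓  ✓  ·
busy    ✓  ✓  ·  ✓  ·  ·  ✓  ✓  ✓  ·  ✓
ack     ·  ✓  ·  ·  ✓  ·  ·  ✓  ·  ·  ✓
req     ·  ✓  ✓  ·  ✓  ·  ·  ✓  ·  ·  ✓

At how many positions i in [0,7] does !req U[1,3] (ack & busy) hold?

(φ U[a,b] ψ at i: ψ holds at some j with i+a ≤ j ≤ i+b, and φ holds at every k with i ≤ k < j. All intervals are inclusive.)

Evaluate at each i in [0,7]:
  i=0: ✓ (rhs at j=1; lhs holds on [0,0])
  i=1: ✗ (no rhs in [2,4])
  i=2: ✗ (no rhs in [3,5])
  i=3: ✗ (no rhs in [4,6])
  i=4: ✗ (lhs fails at k=4 before rhs at j=7)
  i=5: ✓ (rhs at j=7; lhs holds on [5,6])
  i=6: ✓ (rhs at j=7; lhs holds on [6,6])
  i=7: ✗ (lhs fails at k=7 before rhs at j=10)
Positions where it holds: {0, 5, 6} → 3.

3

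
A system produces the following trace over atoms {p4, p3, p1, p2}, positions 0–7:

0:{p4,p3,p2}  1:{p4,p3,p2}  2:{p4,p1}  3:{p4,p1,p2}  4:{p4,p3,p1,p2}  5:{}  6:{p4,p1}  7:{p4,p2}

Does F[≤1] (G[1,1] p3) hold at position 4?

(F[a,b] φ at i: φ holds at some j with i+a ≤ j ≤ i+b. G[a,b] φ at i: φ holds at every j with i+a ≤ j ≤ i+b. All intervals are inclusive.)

No

Check G[1,1] p3 at each j in [4,5]:
  j=4: fails at 5
  j=5: fails at 6
No position in the window satisfies it → formula fails.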